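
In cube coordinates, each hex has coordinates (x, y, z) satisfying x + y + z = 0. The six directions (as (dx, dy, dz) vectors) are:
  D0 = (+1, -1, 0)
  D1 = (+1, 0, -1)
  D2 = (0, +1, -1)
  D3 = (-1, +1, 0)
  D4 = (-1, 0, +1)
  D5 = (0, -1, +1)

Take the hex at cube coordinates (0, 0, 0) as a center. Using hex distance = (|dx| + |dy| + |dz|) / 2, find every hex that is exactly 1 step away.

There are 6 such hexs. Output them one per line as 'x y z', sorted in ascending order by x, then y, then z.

Answer: -1 0 1
-1 1 0
0 -1 1
0 1 -1
1 -1 0
1 0 -1

Derivation:
Walk ring at distance 1 from (0, 0, 0):
Start at center + D4*1 = (-1, 0, 1)
  hex 0: (-1, 0, 1)
  hex 1: (0, -1, 1)
  hex 2: (1, -1, 0)
  hex 3: (1, 0, -1)
  hex 4: (0, 1, -1)
  hex 5: (-1, 1, 0)
Sorted: 6 hexes.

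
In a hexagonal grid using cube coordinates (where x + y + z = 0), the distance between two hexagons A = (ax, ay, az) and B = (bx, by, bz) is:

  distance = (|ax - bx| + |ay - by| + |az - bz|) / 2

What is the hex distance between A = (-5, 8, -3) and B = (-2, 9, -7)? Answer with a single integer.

|ax - bx| = |-5 - (-2)| = 3
|ay - by| = |8 - 9| = 1
|az - bz| = |-3 - (-7)| = 4
distance = (3 + 1 + 4) / 2 = 8 / 2 = 4

Answer: 4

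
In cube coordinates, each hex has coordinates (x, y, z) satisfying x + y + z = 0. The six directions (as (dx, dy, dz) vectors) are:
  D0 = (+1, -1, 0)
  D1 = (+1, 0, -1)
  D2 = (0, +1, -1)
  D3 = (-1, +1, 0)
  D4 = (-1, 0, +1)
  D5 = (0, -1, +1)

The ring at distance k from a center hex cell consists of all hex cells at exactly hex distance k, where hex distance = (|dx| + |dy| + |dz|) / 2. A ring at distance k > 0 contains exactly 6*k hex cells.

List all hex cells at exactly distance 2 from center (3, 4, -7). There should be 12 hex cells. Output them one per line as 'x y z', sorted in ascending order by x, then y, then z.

Answer: 1 4 -5
1 5 -6
1 6 -7
2 3 -5
2 6 -8
3 2 -5
3 6 -9
4 2 -6
4 5 -9
5 2 -7
5 3 -8
5 4 -9

Derivation:
Walk ring at distance 2 from (3, 4, -7):
Start at center + D4*2 = (1, 4, -5)
  hex 0: (1, 4, -5)
  hex 1: (2, 3, -5)
  hex 2: (3, 2, -5)
  hex 3: (4, 2, -6)
  hex 4: (5, 2, -7)
  hex 5: (5, 3, -8)
  hex 6: (5, 4, -9)
  hex 7: (4, 5, -9)
  hex 8: (3, 6, -9)
  hex 9: (2, 6, -8)
  hex 10: (1, 6, -7)
  hex 11: (1, 5, -6)
Sorted: 12 hexes.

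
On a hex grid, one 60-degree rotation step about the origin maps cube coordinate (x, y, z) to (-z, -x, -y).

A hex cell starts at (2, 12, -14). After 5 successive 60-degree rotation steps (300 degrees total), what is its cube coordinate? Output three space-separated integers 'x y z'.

Start: (2, 12, -14)
Step 1: (2, 12, -14) -> (-(-14), -(2), -(12)) = (14, -2, -12)
Step 2: (14, -2, -12) -> (-(-12), -(14), -(-2)) = (12, -14, 2)
Step 3: (12, -14, 2) -> (-(2), -(12), -(-14)) = (-2, -12, 14)
Step 4: (-2, -12, 14) -> (-(14), -(-2), -(-12)) = (-14, 2, 12)
Step 5: (-14, 2, 12) -> (-(12), -(-14), -(2)) = (-12, 14, -2)

Answer: -12 14 -2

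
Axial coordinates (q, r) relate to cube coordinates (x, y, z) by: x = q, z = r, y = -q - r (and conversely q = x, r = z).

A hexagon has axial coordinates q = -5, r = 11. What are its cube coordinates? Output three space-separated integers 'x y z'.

Answer: -5 -6 11

Derivation:
x = q = -5
z = r = 11
y = -x - z = -(-5) - (11) = -6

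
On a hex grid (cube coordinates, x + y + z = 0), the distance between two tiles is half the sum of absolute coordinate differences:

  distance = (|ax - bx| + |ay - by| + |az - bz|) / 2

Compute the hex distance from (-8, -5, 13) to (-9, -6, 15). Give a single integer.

|ax - bx| = |-8 - (-9)| = 1
|ay - by| = |-5 - (-6)| = 1
|az - bz| = |13 - 15| = 2
distance = (1 + 1 + 2) / 2 = 4 / 2 = 2

Answer: 2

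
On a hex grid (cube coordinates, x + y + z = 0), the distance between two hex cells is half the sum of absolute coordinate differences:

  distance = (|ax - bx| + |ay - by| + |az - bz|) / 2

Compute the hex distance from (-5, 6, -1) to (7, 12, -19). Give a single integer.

|ax - bx| = |-5 - 7| = 12
|ay - by| = |6 - 12| = 6
|az - bz| = |-1 - (-19)| = 18
distance = (12 + 6 + 18) / 2 = 36 / 2 = 18

Answer: 18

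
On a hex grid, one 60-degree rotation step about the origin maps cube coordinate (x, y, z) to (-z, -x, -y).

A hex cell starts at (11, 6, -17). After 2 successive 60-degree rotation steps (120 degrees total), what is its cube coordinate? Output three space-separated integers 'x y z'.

Answer: 6 -17 11

Derivation:
Start: (11, 6, -17)
Step 1: (11, 6, -17) -> (-(-17), -(11), -(6)) = (17, -11, -6)
Step 2: (17, -11, -6) -> (-(-6), -(17), -(-11)) = (6, -17, 11)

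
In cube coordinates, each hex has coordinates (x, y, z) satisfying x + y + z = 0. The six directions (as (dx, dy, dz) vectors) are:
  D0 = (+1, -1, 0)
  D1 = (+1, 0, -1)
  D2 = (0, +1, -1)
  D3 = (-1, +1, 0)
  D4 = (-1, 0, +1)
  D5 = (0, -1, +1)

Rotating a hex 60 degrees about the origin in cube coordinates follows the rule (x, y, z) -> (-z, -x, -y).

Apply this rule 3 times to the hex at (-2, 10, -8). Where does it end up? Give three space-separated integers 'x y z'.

Start: (-2, 10, -8)
Step 1: (-2, 10, -8) -> (-(-8), -(-2), -(10)) = (8, 2, -10)
Step 2: (8, 2, -10) -> (-(-10), -(8), -(2)) = (10, -8, -2)
Step 3: (10, -8, -2) -> (-(-2), -(10), -(-8)) = (2, -10, 8)

Answer: 2 -10 8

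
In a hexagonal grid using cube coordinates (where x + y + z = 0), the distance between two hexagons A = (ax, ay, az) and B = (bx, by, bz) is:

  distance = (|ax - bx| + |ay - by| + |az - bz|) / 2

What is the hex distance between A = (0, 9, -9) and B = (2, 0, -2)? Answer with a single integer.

|ax - bx| = |0 - 2| = 2
|ay - by| = |9 - 0| = 9
|az - bz| = |-9 - (-2)| = 7
distance = (2 + 9 + 7) / 2 = 18 / 2 = 9

Answer: 9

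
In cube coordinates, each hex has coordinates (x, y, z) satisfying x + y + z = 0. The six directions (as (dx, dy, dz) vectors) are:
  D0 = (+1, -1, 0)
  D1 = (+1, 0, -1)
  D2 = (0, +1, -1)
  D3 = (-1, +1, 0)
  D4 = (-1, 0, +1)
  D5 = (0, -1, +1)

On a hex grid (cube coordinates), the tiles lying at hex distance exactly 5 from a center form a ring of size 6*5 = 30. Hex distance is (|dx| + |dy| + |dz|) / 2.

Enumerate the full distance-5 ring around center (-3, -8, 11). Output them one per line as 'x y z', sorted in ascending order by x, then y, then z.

Answer: -8 -8 16
-8 -7 15
-8 -6 14
-8 -5 13
-8 -4 12
-8 -3 11
-7 -9 16
-7 -3 10
-6 -10 16
-6 -3 9
-5 -11 16
-5 -3 8
-4 -12 16
-4 -3 7
-3 -13 16
-3 -3 6
-2 -13 15
-2 -4 6
-1 -13 14
-1 -5 6
0 -13 13
0 -6 6
1 -13 12
1 -7 6
2 -13 11
2 -12 10
2 -11 9
2 -10 8
2 -9 7
2 -8 6

Derivation:
Walk ring at distance 5 from (-3, -8, 11):
Start at center + D4*5 = (-8, -8, 16)
  hex 0: (-8, -8, 16)
  hex 1: (-7, -9, 16)
  hex 2: (-6, -10, 16)
  hex 3: (-5, -11, 16)
  hex 4: (-4, -12, 16)
  hex 5: (-3, -13, 16)
  hex 6: (-2, -13, 15)
  hex 7: (-1, -13, 14)
  hex 8: (0, -13, 13)
  hex 9: (1, -13, 12)
  hex 10: (2, -13, 11)
  hex 11: (2, -12, 10)
  hex 12: (2, -11, 9)
  hex 13: (2, -10, 8)
  hex 14: (2, -9, 7)
  hex 15: (2, -8, 6)
  hex 16: (1, -7, 6)
  hex 17: (0, -6, 6)
  hex 18: (-1, -5, 6)
  hex 19: (-2, -4, 6)
  hex 20: (-3, -3, 6)
  hex 21: (-4, -3, 7)
  hex 22: (-5, -3, 8)
  hex 23: (-6, -3, 9)
  hex 24: (-7, -3, 10)
  hex 25: (-8, -3, 11)
  hex 26: (-8, -4, 12)
  hex 27: (-8, -5, 13)
  hex 28: (-8, -6, 14)
  hex 29: (-8, -7, 15)
Sorted: 30 hexes.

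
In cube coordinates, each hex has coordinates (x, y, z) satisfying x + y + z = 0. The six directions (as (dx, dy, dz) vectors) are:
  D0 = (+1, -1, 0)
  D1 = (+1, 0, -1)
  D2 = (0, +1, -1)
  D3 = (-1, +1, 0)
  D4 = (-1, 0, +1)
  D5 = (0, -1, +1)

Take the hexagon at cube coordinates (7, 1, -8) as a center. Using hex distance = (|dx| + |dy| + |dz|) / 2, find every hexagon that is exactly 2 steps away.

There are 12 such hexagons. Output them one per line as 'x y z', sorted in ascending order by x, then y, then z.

Answer: 5 1 -6
5 2 -7
5 3 -8
6 0 -6
6 3 -9
7 -1 -6
7 3 -10
8 -1 -7
8 2 -10
9 -1 -8
9 0 -9
9 1 -10

Derivation:
Walk ring at distance 2 from (7, 1, -8):
Start at center + D4*2 = (5, 1, -6)
  hex 0: (5, 1, -6)
  hex 1: (6, 0, -6)
  hex 2: (7, -1, -6)
  hex 3: (8, -1, -7)
  hex 4: (9, -1, -8)
  hex 5: (9, 0, -9)
  hex 6: (9, 1, -10)
  hex 7: (8, 2, -10)
  hex 8: (7, 3, -10)
  hex 9: (6, 3, -9)
  hex 10: (5, 3, -8)
  hex 11: (5, 2, -7)
Sorted: 12 hexes.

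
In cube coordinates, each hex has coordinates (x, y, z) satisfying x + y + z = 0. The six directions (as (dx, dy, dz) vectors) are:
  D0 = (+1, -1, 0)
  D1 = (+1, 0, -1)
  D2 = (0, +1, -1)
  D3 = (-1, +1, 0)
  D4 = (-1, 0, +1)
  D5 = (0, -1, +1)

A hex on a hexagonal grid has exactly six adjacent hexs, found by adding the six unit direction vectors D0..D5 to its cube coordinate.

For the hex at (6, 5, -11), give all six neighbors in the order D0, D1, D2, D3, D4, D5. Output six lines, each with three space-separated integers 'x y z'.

Center: (6, 5, -11). Add each direction:
  D0: (6, 5, -11) + (1, -1, 0) = (7, 4, -11)
  D1: (6, 5, -11) + (1, 0, -1) = (7, 5, -12)
  D2: (6, 5, -11) + (0, 1, -1) = (6, 6, -12)
  D3: (6, 5, -11) + (-1, 1, 0) = (5, 6, -11)
  D4: (6, 5, -11) + (-1, 0, 1) = (5, 5, -10)
  D5: (6, 5, -11) + (0, -1, 1) = (6, 4, -10)

Answer: 7 4 -11
7 5 -12
6 6 -12
5 6 -11
5 5 -10
6 4 -10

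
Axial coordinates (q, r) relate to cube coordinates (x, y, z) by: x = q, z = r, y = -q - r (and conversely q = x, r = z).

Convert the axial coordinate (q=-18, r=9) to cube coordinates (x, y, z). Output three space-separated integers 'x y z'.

x = q = -18
z = r = 9
y = -x - z = -(-18) - (9) = 9

Answer: -18 9 9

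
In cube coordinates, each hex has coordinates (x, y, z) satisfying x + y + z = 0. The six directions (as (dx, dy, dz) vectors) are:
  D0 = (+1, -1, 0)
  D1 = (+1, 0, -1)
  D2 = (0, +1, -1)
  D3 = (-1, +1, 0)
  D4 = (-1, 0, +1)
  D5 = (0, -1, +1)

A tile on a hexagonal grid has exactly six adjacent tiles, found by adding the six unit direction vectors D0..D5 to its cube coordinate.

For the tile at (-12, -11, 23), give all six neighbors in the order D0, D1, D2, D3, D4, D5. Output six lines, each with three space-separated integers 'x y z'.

Center: (-12, -11, 23). Add each direction:
  D0: (-12, -11, 23) + (1, -1, 0) = (-11, -12, 23)
  D1: (-12, -11, 23) + (1, 0, -1) = (-11, -11, 22)
  D2: (-12, -11, 23) + (0, 1, -1) = (-12, -10, 22)
  D3: (-12, -11, 23) + (-1, 1, 0) = (-13, -10, 23)
  D4: (-12, -11, 23) + (-1, 0, 1) = (-13, -11, 24)
  D5: (-12, -11, 23) + (0, -1, 1) = (-12, -12, 24)

Answer: -11 -12 23
-11 -11 22
-12 -10 22
-13 -10 23
-13 -11 24
-12 -12 24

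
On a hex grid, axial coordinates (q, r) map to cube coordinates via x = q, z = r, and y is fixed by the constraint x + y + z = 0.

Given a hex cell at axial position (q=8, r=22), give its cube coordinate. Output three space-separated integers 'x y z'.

Answer: 8 -30 22

Derivation:
x = q = 8
z = r = 22
y = -x - z = -(8) - (22) = -30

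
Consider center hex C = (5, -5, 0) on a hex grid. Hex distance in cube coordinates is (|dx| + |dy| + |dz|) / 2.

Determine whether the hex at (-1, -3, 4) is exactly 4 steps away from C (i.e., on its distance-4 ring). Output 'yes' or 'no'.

|px - cx| = |-1 - 5| = 6
|py - cy| = |-3 - (-5)| = 2
|pz - cz| = |4 - 0| = 4
distance = (6+2+4)/2 = 12/2 = 6
radius = 4; distance != radius -> no

Answer: no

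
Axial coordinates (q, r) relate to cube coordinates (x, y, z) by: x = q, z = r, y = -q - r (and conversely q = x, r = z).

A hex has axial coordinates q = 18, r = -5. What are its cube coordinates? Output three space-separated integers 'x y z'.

Answer: 18 -13 -5

Derivation:
x = q = 18
z = r = -5
y = -x - z = -(18) - (-5) = -13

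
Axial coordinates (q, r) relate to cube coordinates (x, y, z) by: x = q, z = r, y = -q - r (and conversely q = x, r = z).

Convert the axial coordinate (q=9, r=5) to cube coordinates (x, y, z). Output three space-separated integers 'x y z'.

x = q = 9
z = r = 5
y = -x - z = -(9) - (5) = -14

Answer: 9 -14 5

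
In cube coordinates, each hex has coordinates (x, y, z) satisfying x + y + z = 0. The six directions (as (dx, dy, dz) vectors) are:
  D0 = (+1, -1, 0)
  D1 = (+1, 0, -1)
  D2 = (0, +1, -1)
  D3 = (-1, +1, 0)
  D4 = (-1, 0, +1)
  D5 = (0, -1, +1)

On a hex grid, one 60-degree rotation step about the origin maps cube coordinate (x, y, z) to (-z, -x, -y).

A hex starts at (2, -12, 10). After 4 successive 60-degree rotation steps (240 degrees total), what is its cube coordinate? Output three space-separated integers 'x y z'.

Answer: 10 2 -12

Derivation:
Start: (2, -12, 10)
Step 1: (2, -12, 10) -> (-(10), -(2), -(-12)) = (-10, -2, 12)
Step 2: (-10, -2, 12) -> (-(12), -(-10), -(-2)) = (-12, 10, 2)
Step 3: (-12, 10, 2) -> (-(2), -(-12), -(10)) = (-2, 12, -10)
Step 4: (-2, 12, -10) -> (-(-10), -(-2), -(12)) = (10, 2, -12)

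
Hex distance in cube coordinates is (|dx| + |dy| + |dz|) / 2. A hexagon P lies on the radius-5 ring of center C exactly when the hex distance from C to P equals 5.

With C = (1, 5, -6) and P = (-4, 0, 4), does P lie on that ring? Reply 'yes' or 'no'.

|px - cx| = |-4 - 1| = 5
|py - cy| = |0 - 5| = 5
|pz - cz| = |4 - (-6)| = 10
distance = (5+5+10)/2 = 20/2 = 10
radius = 5; distance != radius -> no

Answer: no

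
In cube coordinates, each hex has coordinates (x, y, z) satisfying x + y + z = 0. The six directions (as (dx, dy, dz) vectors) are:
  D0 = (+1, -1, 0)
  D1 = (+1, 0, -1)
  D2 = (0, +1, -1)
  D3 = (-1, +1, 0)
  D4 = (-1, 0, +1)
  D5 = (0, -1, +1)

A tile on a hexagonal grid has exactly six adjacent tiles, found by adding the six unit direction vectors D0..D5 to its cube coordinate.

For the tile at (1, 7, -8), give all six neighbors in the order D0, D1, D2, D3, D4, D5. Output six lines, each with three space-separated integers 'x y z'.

Answer: 2 6 -8
2 7 -9
1 8 -9
0 8 -8
0 7 -7
1 6 -7

Derivation:
Center: (1, 7, -8). Add each direction:
  D0: (1, 7, -8) + (1, -1, 0) = (2, 6, -8)
  D1: (1, 7, -8) + (1, 0, -1) = (2, 7, -9)
  D2: (1, 7, -8) + (0, 1, -1) = (1, 8, -9)
  D3: (1, 7, -8) + (-1, 1, 0) = (0, 8, -8)
  D4: (1, 7, -8) + (-1, 0, 1) = (0, 7, -7)
  D5: (1, 7, -8) + (0, -1, 1) = (1, 6, -7)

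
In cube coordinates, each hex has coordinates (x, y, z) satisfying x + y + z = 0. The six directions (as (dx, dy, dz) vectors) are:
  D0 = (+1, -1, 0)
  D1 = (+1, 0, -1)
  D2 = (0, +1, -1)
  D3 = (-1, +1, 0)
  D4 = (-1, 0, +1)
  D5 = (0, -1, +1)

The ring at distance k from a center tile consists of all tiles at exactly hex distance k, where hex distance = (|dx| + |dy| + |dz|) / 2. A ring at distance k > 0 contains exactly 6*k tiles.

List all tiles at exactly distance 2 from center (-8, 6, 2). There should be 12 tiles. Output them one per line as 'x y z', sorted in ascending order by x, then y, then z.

Walk ring at distance 2 from (-8, 6, 2):
Start at center + D4*2 = (-10, 6, 4)
  hex 0: (-10, 6, 4)
  hex 1: (-9, 5, 4)
  hex 2: (-8, 4, 4)
  hex 3: (-7, 4, 3)
  hex 4: (-6, 4, 2)
  hex 5: (-6, 5, 1)
  hex 6: (-6, 6, 0)
  hex 7: (-7, 7, 0)
  hex 8: (-8, 8, 0)
  hex 9: (-9, 8, 1)
  hex 10: (-10, 8, 2)
  hex 11: (-10, 7, 3)
Sorted: 12 hexes.

Answer: -10 6 4
-10 7 3
-10 8 2
-9 5 4
-9 8 1
-8 4 4
-8 8 0
-7 4 3
-7 7 0
-6 4 2
-6 5 1
-6 6 0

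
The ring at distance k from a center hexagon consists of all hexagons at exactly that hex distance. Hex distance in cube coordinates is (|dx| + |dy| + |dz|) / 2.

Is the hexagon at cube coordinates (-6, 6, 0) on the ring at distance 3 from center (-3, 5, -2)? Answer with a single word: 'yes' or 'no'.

|px - cx| = |-6 - (-3)| = 3
|py - cy| = |6 - 5| = 1
|pz - cz| = |0 - (-2)| = 2
distance = (3+1+2)/2 = 6/2 = 3
radius = 3; distance == radius -> yes

Answer: yes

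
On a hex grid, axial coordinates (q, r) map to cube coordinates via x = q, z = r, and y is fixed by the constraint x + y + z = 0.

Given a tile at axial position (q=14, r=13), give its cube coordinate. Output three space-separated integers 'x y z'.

Answer: 14 -27 13

Derivation:
x = q = 14
z = r = 13
y = -x - z = -(14) - (13) = -27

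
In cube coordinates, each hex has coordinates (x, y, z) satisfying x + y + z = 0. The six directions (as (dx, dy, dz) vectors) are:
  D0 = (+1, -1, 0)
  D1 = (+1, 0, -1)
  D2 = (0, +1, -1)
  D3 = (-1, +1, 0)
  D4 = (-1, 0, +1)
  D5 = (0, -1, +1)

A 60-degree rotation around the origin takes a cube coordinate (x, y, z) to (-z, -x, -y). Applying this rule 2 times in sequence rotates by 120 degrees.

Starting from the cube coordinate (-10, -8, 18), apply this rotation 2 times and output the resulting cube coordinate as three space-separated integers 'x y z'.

Start: (-10, -8, 18)
Step 1: (-10, -8, 18) -> (-(18), -(-10), -(-8)) = (-18, 10, 8)
Step 2: (-18, 10, 8) -> (-(8), -(-18), -(10)) = (-8, 18, -10)

Answer: -8 18 -10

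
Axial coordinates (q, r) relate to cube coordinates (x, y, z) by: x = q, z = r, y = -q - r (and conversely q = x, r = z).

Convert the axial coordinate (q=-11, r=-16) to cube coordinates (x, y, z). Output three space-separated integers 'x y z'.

x = q = -11
z = r = -16
y = -x - z = -(-11) - (-16) = 27

Answer: -11 27 -16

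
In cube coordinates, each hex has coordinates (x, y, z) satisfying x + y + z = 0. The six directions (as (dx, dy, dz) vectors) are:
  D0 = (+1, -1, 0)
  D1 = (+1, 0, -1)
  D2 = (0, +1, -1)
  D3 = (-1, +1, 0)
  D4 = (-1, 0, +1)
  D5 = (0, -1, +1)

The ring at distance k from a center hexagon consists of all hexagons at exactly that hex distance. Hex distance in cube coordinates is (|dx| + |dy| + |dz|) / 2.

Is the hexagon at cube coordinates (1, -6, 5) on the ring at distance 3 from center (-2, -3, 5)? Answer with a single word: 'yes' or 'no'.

|px - cx| = |1 - (-2)| = 3
|py - cy| = |-6 - (-3)| = 3
|pz - cz| = |5 - 5| = 0
distance = (3+3+0)/2 = 6/2 = 3
radius = 3; distance == radius -> yes

Answer: yes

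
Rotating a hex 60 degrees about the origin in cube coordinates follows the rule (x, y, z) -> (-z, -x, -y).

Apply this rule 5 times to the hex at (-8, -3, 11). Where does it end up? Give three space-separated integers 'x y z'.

Start: (-8, -3, 11)
Step 1: (-8, -3, 11) -> (-(11), -(-8), -(-3)) = (-11, 8, 3)
Step 2: (-11, 8, 3) -> (-(3), -(-11), -(8)) = (-3, 11, -8)
Step 3: (-3, 11, -8) -> (-(-8), -(-3), -(11)) = (8, 3, -11)
Step 4: (8, 3, -11) -> (-(-11), -(8), -(3)) = (11, -8, -3)
Step 5: (11, -8, -3) -> (-(-3), -(11), -(-8)) = (3, -11, 8)

Answer: 3 -11 8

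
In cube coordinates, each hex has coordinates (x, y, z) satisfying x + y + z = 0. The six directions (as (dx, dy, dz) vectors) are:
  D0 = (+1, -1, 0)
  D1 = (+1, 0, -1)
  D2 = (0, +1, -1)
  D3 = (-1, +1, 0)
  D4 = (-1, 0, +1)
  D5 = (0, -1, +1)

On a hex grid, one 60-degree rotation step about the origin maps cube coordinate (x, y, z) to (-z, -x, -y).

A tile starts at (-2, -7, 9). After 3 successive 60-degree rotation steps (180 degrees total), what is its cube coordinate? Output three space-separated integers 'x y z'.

Answer: 2 7 -9

Derivation:
Start: (-2, -7, 9)
Step 1: (-2, -7, 9) -> (-(9), -(-2), -(-7)) = (-9, 2, 7)
Step 2: (-9, 2, 7) -> (-(7), -(-9), -(2)) = (-7, 9, -2)
Step 3: (-7, 9, -2) -> (-(-2), -(-7), -(9)) = (2, 7, -9)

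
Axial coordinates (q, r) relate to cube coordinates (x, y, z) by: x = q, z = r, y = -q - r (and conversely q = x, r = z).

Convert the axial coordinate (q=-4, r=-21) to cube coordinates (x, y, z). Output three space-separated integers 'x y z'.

x = q = -4
z = r = -21
y = -x - z = -(-4) - (-21) = 25

Answer: -4 25 -21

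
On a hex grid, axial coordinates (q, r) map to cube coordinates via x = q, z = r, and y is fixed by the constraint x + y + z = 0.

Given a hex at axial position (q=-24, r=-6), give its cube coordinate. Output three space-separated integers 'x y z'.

Answer: -24 30 -6

Derivation:
x = q = -24
z = r = -6
y = -x - z = -(-24) - (-6) = 30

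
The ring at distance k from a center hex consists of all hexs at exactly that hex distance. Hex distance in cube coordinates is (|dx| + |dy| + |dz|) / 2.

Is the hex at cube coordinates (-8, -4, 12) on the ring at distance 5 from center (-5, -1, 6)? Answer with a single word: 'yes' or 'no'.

Answer: no

Derivation:
|px - cx| = |-8 - (-5)| = 3
|py - cy| = |-4 - (-1)| = 3
|pz - cz| = |12 - 6| = 6
distance = (3+3+6)/2 = 12/2 = 6
radius = 5; distance != radius -> no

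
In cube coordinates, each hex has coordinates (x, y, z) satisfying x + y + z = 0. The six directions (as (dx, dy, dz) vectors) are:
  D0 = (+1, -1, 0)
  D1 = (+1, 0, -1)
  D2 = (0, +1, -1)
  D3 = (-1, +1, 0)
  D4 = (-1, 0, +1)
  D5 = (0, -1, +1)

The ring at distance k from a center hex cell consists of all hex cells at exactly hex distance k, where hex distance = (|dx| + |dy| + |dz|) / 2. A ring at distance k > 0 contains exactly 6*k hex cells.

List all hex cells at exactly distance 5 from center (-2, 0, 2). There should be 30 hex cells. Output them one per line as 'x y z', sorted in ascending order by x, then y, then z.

Answer: -7 0 7
-7 1 6
-7 2 5
-7 3 4
-7 4 3
-7 5 2
-6 -1 7
-6 5 1
-5 -2 7
-5 5 0
-4 -3 7
-4 5 -1
-3 -4 7
-3 5 -2
-2 -5 7
-2 5 -3
-1 -5 6
-1 4 -3
0 -5 5
0 3 -3
1 -5 4
1 2 -3
2 -5 3
2 1 -3
3 -5 2
3 -4 1
3 -3 0
3 -2 -1
3 -1 -2
3 0 -3

Derivation:
Walk ring at distance 5 from (-2, 0, 2):
Start at center + D4*5 = (-7, 0, 7)
  hex 0: (-7, 0, 7)
  hex 1: (-6, -1, 7)
  hex 2: (-5, -2, 7)
  hex 3: (-4, -3, 7)
  hex 4: (-3, -4, 7)
  hex 5: (-2, -5, 7)
  hex 6: (-1, -5, 6)
  hex 7: (0, -5, 5)
  hex 8: (1, -5, 4)
  hex 9: (2, -5, 3)
  hex 10: (3, -5, 2)
  hex 11: (3, -4, 1)
  hex 12: (3, -3, 0)
  hex 13: (3, -2, -1)
  hex 14: (3, -1, -2)
  hex 15: (3, 0, -3)
  hex 16: (2, 1, -3)
  hex 17: (1, 2, -3)
  hex 18: (0, 3, -3)
  hex 19: (-1, 4, -3)
  hex 20: (-2, 5, -3)
  hex 21: (-3, 5, -2)
  hex 22: (-4, 5, -1)
  hex 23: (-5, 5, 0)
  hex 24: (-6, 5, 1)
  hex 25: (-7, 5, 2)
  hex 26: (-7, 4, 3)
  hex 27: (-7, 3, 4)
  hex 28: (-7, 2, 5)
  hex 29: (-7, 1, 6)
Sorted: 30 hexes.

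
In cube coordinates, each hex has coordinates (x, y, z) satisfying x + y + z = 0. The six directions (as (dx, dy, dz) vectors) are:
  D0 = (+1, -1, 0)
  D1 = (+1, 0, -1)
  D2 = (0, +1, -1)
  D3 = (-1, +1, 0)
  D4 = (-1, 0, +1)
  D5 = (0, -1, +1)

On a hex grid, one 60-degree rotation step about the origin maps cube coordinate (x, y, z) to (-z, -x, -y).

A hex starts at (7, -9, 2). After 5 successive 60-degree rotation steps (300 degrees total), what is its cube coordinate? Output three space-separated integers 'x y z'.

Answer: 9 -2 -7

Derivation:
Start: (7, -9, 2)
Step 1: (7, -9, 2) -> (-(2), -(7), -(-9)) = (-2, -7, 9)
Step 2: (-2, -7, 9) -> (-(9), -(-2), -(-7)) = (-9, 2, 7)
Step 3: (-9, 2, 7) -> (-(7), -(-9), -(2)) = (-7, 9, -2)
Step 4: (-7, 9, -2) -> (-(-2), -(-7), -(9)) = (2, 7, -9)
Step 5: (2, 7, -9) -> (-(-9), -(2), -(7)) = (9, -2, -7)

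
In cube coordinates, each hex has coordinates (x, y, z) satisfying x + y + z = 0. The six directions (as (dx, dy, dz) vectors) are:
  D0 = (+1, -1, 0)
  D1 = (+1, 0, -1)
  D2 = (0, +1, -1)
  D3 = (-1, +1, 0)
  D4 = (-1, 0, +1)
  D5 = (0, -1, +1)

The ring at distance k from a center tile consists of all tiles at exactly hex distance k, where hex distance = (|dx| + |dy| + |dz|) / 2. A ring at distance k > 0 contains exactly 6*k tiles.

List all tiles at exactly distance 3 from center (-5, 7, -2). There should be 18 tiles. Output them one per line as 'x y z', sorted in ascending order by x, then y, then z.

Walk ring at distance 3 from (-5, 7, -2):
Start at center + D4*3 = (-8, 7, 1)
  hex 0: (-8, 7, 1)
  hex 1: (-7, 6, 1)
  hex 2: (-6, 5, 1)
  hex 3: (-5, 4, 1)
  hex 4: (-4, 4, 0)
  hex 5: (-3, 4, -1)
  hex 6: (-2, 4, -2)
  hex 7: (-2, 5, -3)
  hex 8: (-2, 6, -4)
  hex 9: (-2, 7, -5)
  hex 10: (-3, 8, -5)
  hex 11: (-4, 9, -5)
  hex 12: (-5, 10, -5)
  hex 13: (-6, 10, -4)
  hex 14: (-7, 10, -3)
  hex 15: (-8, 10, -2)
  hex 16: (-8, 9, -1)
  hex 17: (-8, 8, 0)
Sorted: 18 hexes.

Answer: -8 7 1
-8 8 0
-8 9 -1
-8 10 -2
-7 6 1
-7 10 -3
-6 5 1
-6 10 -4
-5 4 1
-5 10 -5
-4 4 0
-4 9 -5
-3 4 -1
-3 8 -5
-2 4 -2
-2 5 -3
-2 6 -4
-2 7 -5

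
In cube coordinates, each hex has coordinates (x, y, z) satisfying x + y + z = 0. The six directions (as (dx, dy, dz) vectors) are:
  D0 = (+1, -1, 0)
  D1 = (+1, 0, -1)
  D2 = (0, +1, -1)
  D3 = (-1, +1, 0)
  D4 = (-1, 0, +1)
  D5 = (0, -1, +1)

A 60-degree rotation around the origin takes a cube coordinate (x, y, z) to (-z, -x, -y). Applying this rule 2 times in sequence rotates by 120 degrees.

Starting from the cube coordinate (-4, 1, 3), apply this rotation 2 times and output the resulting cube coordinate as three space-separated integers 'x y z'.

Answer: 1 3 -4

Derivation:
Start: (-4, 1, 3)
Step 1: (-4, 1, 3) -> (-(3), -(-4), -(1)) = (-3, 4, -1)
Step 2: (-3, 4, -1) -> (-(-1), -(-3), -(4)) = (1, 3, -4)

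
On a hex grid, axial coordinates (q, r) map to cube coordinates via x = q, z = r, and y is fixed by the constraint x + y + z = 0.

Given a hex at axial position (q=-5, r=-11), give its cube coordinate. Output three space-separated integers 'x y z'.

Answer: -5 16 -11

Derivation:
x = q = -5
z = r = -11
y = -x - z = -(-5) - (-11) = 16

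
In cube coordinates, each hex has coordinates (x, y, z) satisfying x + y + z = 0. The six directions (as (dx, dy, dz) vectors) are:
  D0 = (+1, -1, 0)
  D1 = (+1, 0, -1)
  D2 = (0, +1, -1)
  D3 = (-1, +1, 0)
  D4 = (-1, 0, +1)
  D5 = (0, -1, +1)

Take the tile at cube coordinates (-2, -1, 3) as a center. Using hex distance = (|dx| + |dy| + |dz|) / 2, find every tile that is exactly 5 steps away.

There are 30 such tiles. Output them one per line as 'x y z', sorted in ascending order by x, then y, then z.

Walk ring at distance 5 from (-2, -1, 3):
Start at center + D4*5 = (-7, -1, 8)
  hex 0: (-7, -1, 8)
  hex 1: (-6, -2, 8)
  hex 2: (-5, -3, 8)
  hex 3: (-4, -4, 8)
  hex 4: (-3, -5, 8)
  hex 5: (-2, -6, 8)
  hex 6: (-1, -6, 7)
  hex 7: (0, -6, 6)
  hex 8: (1, -6, 5)
  hex 9: (2, -6, 4)
  hex 10: (3, -6, 3)
  hex 11: (3, -5, 2)
  hex 12: (3, -4, 1)
  hex 13: (3, -3, 0)
  hex 14: (3, -2, -1)
  hex 15: (3, -1, -2)
  hex 16: (2, 0, -2)
  hex 17: (1, 1, -2)
  hex 18: (0, 2, -2)
  hex 19: (-1, 3, -2)
  hex 20: (-2, 4, -2)
  hex 21: (-3, 4, -1)
  hex 22: (-4, 4, 0)
  hex 23: (-5, 4, 1)
  hex 24: (-6, 4, 2)
  hex 25: (-7, 4, 3)
  hex 26: (-7, 3, 4)
  hex 27: (-7, 2, 5)
  hex 28: (-7, 1, 6)
  hex 29: (-7, 0, 7)
Sorted: 30 hexes.

Answer: -7 -1 8
-7 0 7
-7 1 6
-7 2 5
-7 3 4
-7 4 3
-6 -2 8
-6 4 2
-5 -3 8
-5 4 1
-4 -4 8
-4 4 0
-3 -5 8
-3 4 -1
-2 -6 8
-2 4 -2
-1 -6 7
-1 3 -2
0 -6 6
0 2 -2
1 -6 5
1 1 -2
2 -6 4
2 0 -2
3 -6 3
3 -5 2
3 -4 1
3 -3 0
3 -2 -1
3 -1 -2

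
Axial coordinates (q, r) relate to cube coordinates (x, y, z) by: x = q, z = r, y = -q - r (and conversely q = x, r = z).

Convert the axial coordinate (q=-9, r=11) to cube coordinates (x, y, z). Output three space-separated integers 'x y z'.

Answer: -9 -2 11

Derivation:
x = q = -9
z = r = 11
y = -x - z = -(-9) - (11) = -2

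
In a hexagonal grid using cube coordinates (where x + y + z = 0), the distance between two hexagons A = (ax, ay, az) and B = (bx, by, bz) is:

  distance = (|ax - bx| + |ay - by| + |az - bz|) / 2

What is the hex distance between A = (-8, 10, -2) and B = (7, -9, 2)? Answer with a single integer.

|ax - bx| = |-8 - 7| = 15
|ay - by| = |10 - (-9)| = 19
|az - bz| = |-2 - 2| = 4
distance = (15 + 19 + 4) / 2 = 38 / 2 = 19

Answer: 19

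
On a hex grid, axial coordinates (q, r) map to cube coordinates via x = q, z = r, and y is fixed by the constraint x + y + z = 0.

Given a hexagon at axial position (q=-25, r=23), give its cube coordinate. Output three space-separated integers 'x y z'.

Answer: -25 2 23

Derivation:
x = q = -25
z = r = 23
y = -x - z = -(-25) - (23) = 2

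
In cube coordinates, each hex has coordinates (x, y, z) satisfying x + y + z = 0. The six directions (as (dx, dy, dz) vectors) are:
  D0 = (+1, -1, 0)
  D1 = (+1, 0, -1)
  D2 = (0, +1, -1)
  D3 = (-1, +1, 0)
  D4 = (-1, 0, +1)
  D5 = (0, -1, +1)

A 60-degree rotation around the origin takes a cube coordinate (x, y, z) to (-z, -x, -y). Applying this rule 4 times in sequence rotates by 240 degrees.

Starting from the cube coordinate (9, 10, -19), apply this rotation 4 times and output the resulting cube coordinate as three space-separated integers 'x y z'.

Answer: -19 9 10

Derivation:
Start: (9, 10, -19)
Step 1: (9, 10, -19) -> (-(-19), -(9), -(10)) = (19, -9, -10)
Step 2: (19, -9, -10) -> (-(-10), -(19), -(-9)) = (10, -19, 9)
Step 3: (10, -19, 9) -> (-(9), -(10), -(-19)) = (-9, -10, 19)
Step 4: (-9, -10, 19) -> (-(19), -(-9), -(-10)) = (-19, 9, 10)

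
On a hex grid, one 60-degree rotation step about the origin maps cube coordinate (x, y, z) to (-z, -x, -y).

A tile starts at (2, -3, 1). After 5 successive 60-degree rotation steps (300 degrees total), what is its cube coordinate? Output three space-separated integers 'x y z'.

Start: (2, -3, 1)
Step 1: (2, -3, 1) -> (-(1), -(2), -(-3)) = (-1, -2, 3)
Step 2: (-1, -2, 3) -> (-(3), -(-1), -(-2)) = (-3, 1, 2)
Step 3: (-3, 1, 2) -> (-(2), -(-3), -(1)) = (-2, 3, -1)
Step 4: (-2, 3, -1) -> (-(-1), -(-2), -(3)) = (1, 2, -3)
Step 5: (1, 2, -3) -> (-(-3), -(1), -(2)) = (3, -1, -2)

Answer: 3 -1 -2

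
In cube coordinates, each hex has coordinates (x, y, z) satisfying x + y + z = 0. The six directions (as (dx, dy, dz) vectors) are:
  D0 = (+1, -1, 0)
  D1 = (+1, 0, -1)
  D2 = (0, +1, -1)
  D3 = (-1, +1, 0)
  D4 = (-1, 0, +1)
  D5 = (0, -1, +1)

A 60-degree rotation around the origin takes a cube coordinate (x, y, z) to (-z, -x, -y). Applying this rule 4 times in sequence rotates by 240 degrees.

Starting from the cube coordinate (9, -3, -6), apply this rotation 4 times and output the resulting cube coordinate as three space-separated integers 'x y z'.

Start: (9, -3, -6)
Step 1: (9, -3, -6) -> (-(-6), -(9), -(-3)) = (6, -9, 3)
Step 2: (6, -9, 3) -> (-(3), -(6), -(-9)) = (-3, -6, 9)
Step 3: (-3, -6, 9) -> (-(9), -(-3), -(-6)) = (-9, 3, 6)
Step 4: (-9, 3, 6) -> (-(6), -(-9), -(3)) = (-6, 9, -3)

Answer: -6 9 -3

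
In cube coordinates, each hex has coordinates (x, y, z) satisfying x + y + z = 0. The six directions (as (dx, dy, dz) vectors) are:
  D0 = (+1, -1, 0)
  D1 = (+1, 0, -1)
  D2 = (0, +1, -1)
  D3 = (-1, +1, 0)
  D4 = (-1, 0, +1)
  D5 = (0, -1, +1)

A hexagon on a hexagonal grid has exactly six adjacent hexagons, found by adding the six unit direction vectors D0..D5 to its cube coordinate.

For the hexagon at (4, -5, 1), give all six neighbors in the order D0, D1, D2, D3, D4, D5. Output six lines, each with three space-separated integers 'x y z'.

Center: (4, -5, 1). Add each direction:
  D0: (4, -5, 1) + (1, -1, 0) = (5, -6, 1)
  D1: (4, -5, 1) + (1, 0, -1) = (5, -5, 0)
  D2: (4, -5, 1) + (0, 1, -1) = (4, -4, 0)
  D3: (4, -5, 1) + (-1, 1, 0) = (3, -4, 1)
  D4: (4, -5, 1) + (-1, 0, 1) = (3, -5, 2)
  D5: (4, -5, 1) + (0, -1, 1) = (4, -6, 2)

Answer: 5 -6 1
5 -5 0
4 -4 0
3 -4 1
3 -5 2
4 -6 2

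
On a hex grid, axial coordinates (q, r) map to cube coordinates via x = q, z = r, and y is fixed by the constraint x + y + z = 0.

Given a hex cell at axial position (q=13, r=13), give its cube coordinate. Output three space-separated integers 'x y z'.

x = q = 13
z = r = 13
y = -x - z = -(13) - (13) = -26

Answer: 13 -26 13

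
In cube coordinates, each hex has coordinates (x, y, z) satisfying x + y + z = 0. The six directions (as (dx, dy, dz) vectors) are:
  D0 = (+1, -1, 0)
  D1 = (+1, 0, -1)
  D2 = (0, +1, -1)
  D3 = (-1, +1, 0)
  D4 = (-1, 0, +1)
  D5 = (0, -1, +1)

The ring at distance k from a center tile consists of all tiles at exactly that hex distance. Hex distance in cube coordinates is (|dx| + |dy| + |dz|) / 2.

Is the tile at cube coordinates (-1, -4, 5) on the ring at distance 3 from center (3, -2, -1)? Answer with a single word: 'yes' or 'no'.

|px - cx| = |-1 - 3| = 4
|py - cy| = |-4 - (-2)| = 2
|pz - cz| = |5 - (-1)| = 6
distance = (4+2+6)/2 = 12/2 = 6
radius = 3; distance != radius -> no

Answer: no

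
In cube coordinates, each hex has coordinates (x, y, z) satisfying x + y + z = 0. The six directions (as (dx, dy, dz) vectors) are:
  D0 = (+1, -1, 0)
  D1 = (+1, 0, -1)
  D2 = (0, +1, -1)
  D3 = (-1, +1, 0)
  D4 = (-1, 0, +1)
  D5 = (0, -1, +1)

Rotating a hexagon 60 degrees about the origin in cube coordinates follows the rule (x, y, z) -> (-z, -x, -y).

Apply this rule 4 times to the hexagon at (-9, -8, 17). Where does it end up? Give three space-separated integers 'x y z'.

Answer: 17 -9 -8

Derivation:
Start: (-9, -8, 17)
Step 1: (-9, -8, 17) -> (-(17), -(-9), -(-8)) = (-17, 9, 8)
Step 2: (-17, 9, 8) -> (-(8), -(-17), -(9)) = (-8, 17, -9)
Step 3: (-8, 17, -9) -> (-(-9), -(-8), -(17)) = (9, 8, -17)
Step 4: (9, 8, -17) -> (-(-17), -(9), -(8)) = (17, -9, -8)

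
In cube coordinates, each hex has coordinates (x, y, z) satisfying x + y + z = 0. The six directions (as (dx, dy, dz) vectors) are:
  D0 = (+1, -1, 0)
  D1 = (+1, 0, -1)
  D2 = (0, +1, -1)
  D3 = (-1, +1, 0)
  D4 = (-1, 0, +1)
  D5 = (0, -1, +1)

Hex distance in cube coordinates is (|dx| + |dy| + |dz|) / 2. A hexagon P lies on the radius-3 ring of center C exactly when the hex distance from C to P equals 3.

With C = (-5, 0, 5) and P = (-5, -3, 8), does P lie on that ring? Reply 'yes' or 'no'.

|px - cx| = |-5 - (-5)| = 0
|py - cy| = |-3 - 0| = 3
|pz - cz| = |8 - 5| = 3
distance = (0+3+3)/2 = 6/2 = 3
radius = 3; distance == radius -> yes

Answer: yes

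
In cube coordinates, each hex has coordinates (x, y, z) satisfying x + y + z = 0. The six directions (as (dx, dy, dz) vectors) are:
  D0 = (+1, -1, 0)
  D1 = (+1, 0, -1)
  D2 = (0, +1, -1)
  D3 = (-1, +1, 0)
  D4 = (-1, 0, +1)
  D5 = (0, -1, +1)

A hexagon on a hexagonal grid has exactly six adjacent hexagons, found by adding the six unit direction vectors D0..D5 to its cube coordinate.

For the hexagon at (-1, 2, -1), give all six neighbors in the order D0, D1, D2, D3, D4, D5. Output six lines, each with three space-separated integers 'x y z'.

Center: (-1, 2, -1). Add each direction:
  D0: (-1, 2, -1) + (1, -1, 0) = (0, 1, -1)
  D1: (-1, 2, -1) + (1, 0, -1) = (0, 2, -2)
  D2: (-1, 2, -1) + (0, 1, -1) = (-1, 3, -2)
  D3: (-1, 2, -1) + (-1, 1, 0) = (-2, 3, -1)
  D4: (-1, 2, -1) + (-1, 0, 1) = (-2, 2, 0)
  D5: (-1, 2, -1) + (0, -1, 1) = (-1, 1, 0)

Answer: 0 1 -1
0 2 -2
-1 3 -2
-2 3 -1
-2 2 0
-1 1 0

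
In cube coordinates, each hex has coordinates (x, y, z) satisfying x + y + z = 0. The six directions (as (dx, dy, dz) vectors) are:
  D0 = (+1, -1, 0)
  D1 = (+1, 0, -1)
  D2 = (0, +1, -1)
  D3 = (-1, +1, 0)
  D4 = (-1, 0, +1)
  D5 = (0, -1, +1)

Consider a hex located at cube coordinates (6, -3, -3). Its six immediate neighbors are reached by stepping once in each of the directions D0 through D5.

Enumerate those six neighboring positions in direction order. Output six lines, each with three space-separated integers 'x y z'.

Center: (6, -3, -3). Add each direction:
  D0: (6, -3, -3) + (1, -1, 0) = (7, -4, -3)
  D1: (6, -3, -3) + (1, 0, -1) = (7, -3, -4)
  D2: (6, -3, -3) + (0, 1, -1) = (6, -2, -4)
  D3: (6, -3, -3) + (-1, 1, 0) = (5, -2, -3)
  D4: (6, -3, -3) + (-1, 0, 1) = (5, -3, -2)
  D5: (6, -3, -3) + (0, -1, 1) = (6, -4, -2)

Answer: 7 -4 -3
7 -3 -4
6 -2 -4
5 -2 -3
5 -3 -2
6 -4 -2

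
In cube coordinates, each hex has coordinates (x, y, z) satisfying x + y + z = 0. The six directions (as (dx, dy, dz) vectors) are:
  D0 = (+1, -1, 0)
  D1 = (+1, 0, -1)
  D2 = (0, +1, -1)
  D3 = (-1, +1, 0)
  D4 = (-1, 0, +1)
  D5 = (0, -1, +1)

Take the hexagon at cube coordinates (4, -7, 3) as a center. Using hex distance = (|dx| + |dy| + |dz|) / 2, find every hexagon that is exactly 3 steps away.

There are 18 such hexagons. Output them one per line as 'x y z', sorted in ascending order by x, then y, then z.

Walk ring at distance 3 from (4, -7, 3):
Start at center + D4*3 = (1, -7, 6)
  hex 0: (1, -7, 6)
  hex 1: (2, -8, 6)
  hex 2: (3, -9, 6)
  hex 3: (4, -10, 6)
  hex 4: (5, -10, 5)
  hex 5: (6, -10, 4)
  hex 6: (7, -10, 3)
  hex 7: (7, -9, 2)
  hex 8: (7, -8, 1)
  hex 9: (7, -7, 0)
  hex 10: (6, -6, 0)
  hex 11: (5, -5, 0)
  hex 12: (4, -4, 0)
  hex 13: (3, -4, 1)
  hex 14: (2, -4, 2)
  hex 15: (1, -4, 3)
  hex 16: (1, -5, 4)
  hex 17: (1, -6, 5)
Sorted: 18 hexes.

Answer: 1 -7 6
1 -6 5
1 -5 4
1 -4 3
2 -8 6
2 -4 2
3 -9 6
3 -4 1
4 -10 6
4 -4 0
5 -10 5
5 -5 0
6 -10 4
6 -6 0
7 -10 3
7 -9 2
7 -8 1
7 -7 0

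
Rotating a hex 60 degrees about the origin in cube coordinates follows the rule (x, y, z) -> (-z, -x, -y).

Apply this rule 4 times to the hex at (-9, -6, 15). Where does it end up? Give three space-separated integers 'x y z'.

Answer: 15 -9 -6

Derivation:
Start: (-9, -6, 15)
Step 1: (-9, -6, 15) -> (-(15), -(-9), -(-6)) = (-15, 9, 6)
Step 2: (-15, 9, 6) -> (-(6), -(-15), -(9)) = (-6, 15, -9)
Step 3: (-6, 15, -9) -> (-(-9), -(-6), -(15)) = (9, 6, -15)
Step 4: (9, 6, -15) -> (-(-15), -(9), -(6)) = (15, -9, -6)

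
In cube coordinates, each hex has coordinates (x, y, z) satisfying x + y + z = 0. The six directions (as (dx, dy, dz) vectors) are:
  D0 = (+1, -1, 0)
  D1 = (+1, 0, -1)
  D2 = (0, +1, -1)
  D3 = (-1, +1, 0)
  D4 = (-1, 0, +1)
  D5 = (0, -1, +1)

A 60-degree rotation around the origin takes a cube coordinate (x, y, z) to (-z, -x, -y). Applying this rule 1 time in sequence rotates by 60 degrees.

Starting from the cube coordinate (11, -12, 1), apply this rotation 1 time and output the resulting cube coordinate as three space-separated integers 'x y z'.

Start: (11, -12, 1)
Step 1: (11, -12, 1) -> (-(1), -(11), -(-12)) = (-1, -11, 12)

Answer: -1 -11 12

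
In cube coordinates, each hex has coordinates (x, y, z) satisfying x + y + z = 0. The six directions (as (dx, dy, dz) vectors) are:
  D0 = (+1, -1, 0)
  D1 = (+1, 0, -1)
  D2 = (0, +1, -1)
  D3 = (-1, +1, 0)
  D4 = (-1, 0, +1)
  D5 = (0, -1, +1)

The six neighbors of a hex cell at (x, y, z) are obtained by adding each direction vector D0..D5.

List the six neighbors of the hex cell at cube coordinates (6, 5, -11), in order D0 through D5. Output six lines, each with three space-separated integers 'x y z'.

Center: (6, 5, -11). Add each direction:
  D0: (6, 5, -11) + (1, -1, 0) = (7, 4, -11)
  D1: (6, 5, -11) + (1, 0, -1) = (7, 5, -12)
  D2: (6, 5, -11) + (0, 1, -1) = (6, 6, -12)
  D3: (6, 5, -11) + (-1, 1, 0) = (5, 6, -11)
  D4: (6, 5, -11) + (-1, 0, 1) = (5, 5, -10)
  D5: (6, 5, -11) + (0, -1, 1) = (6, 4, -10)

Answer: 7 4 -11
7 5 -12
6 6 -12
5 6 -11
5 5 -10
6 4 -10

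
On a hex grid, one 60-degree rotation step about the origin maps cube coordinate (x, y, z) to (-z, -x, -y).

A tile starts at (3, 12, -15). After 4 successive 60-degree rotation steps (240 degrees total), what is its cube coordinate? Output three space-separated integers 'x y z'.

Answer: -15 3 12

Derivation:
Start: (3, 12, -15)
Step 1: (3, 12, -15) -> (-(-15), -(3), -(12)) = (15, -3, -12)
Step 2: (15, -3, -12) -> (-(-12), -(15), -(-3)) = (12, -15, 3)
Step 3: (12, -15, 3) -> (-(3), -(12), -(-15)) = (-3, -12, 15)
Step 4: (-3, -12, 15) -> (-(15), -(-3), -(-12)) = (-15, 3, 12)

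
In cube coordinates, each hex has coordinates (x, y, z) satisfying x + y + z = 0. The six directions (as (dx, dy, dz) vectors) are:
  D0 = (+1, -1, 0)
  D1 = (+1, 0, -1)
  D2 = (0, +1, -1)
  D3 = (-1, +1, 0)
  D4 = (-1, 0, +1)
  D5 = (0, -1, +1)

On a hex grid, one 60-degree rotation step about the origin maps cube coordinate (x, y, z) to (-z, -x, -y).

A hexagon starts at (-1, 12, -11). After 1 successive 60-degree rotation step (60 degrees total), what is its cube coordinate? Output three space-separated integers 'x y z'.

Answer: 11 1 -12

Derivation:
Start: (-1, 12, -11)
Step 1: (-1, 12, -11) -> (-(-11), -(-1), -(12)) = (11, 1, -12)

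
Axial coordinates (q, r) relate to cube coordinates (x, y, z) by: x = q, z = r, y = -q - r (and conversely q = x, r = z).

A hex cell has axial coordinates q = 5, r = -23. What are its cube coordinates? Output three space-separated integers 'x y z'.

x = q = 5
z = r = -23
y = -x - z = -(5) - (-23) = 18

Answer: 5 18 -23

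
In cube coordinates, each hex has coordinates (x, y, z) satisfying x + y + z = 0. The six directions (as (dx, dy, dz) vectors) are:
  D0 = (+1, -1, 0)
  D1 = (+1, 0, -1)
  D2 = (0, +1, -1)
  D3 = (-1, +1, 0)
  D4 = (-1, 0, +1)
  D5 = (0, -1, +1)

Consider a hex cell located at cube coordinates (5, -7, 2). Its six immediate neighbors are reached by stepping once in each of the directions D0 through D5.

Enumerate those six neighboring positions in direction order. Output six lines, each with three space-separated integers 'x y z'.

Center: (5, -7, 2). Add each direction:
  D0: (5, -7, 2) + (1, -1, 0) = (6, -8, 2)
  D1: (5, -7, 2) + (1, 0, -1) = (6, -7, 1)
  D2: (5, -7, 2) + (0, 1, -1) = (5, -6, 1)
  D3: (5, -7, 2) + (-1, 1, 0) = (4, -6, 2)
  D4: (5, -7, 2) + (-1, 0, 1) = (4, -7, 3)
  D5: (5, -7, 2) + (0, -1, 1) = (5, -8, 3)

Answer: 6 -8 2
6 -7 1
5 -6 1
4 -6 2
4 -7 3
5 -8 3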